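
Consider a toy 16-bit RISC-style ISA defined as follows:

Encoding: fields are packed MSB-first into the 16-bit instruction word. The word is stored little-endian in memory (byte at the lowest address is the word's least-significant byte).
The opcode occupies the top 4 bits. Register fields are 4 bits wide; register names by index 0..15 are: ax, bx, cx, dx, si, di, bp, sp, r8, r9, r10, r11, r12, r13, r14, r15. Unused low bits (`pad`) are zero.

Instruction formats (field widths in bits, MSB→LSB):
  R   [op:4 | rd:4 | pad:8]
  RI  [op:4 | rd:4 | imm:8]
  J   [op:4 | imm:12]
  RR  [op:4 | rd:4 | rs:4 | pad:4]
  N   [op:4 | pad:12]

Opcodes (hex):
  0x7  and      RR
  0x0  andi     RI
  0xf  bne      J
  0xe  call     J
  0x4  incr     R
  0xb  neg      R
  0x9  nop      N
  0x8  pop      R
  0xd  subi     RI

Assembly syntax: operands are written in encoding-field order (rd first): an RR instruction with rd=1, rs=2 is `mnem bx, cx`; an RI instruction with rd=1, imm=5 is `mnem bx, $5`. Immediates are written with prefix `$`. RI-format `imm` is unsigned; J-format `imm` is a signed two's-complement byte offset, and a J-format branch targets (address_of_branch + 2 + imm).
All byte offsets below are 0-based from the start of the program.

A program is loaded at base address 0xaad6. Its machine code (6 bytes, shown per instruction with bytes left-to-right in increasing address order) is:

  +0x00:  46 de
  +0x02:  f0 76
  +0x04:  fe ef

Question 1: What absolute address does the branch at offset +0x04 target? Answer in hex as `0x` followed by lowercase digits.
+0x04: fe ef ⇒ word 0xeffe (little)
  op=0xeffe>>12=0xe ⇒ call (J)
  imm@[11:0]=0xffe (s12→-2) ⇒ $-2
  target = base 0xaad6 + off 0x04 + 2 + imm -2 = 0xaada

0xaada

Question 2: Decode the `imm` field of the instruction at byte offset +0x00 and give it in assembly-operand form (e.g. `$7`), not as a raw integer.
off 0x00: read 46 de as little → 0xde46
  top 4b → 0xd → subi [RI]
  rd: (w>>8)&0xf=0xe → r14
  imm: (w>>0)&0xff=0x46 → $70

$70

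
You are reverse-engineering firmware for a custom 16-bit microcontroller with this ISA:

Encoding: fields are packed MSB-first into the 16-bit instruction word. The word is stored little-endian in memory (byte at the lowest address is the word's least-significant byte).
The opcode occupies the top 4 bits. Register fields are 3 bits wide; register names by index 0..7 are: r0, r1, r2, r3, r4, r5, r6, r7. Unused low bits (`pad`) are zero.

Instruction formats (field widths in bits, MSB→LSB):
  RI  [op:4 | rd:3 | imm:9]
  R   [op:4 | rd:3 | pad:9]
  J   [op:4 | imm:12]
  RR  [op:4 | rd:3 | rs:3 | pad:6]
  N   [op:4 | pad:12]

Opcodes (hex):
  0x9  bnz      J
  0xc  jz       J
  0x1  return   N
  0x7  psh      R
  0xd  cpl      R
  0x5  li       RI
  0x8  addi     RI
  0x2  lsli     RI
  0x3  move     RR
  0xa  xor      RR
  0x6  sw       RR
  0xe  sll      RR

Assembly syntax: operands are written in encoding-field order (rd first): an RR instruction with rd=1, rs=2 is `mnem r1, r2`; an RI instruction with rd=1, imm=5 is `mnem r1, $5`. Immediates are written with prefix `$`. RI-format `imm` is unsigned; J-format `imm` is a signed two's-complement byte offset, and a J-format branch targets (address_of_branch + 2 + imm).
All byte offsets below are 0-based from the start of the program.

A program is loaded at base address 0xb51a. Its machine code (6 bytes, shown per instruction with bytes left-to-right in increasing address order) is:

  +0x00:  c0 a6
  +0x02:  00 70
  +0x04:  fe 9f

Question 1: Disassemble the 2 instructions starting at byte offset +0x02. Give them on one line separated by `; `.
psh r0; bnz $-2

+0x02: 00 70 ⇒ word 0x7000 (little)
  opcode bits[15:12]=0x7: psh/R
  rd: (w>>9)&0x7=0x0 → r0
+0x04: fe 9f ⇒ word 0x9ffe (little)
  opcode bits[15:12]=0x9: bnz/J
  imm: (w>>0)&0xfff=0xffe (s12→-2) → $-2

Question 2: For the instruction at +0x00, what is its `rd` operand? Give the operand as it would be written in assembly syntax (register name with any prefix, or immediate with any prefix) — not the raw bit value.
+0x00: c0 a6 ⇒ word 0xa6c0 (little)
  top 4b → 0xa → xor [RR]
  rd@[11:9]=0x3 ⇒ r3
  rs@[8:6]=0x3 ⇒ r3

r3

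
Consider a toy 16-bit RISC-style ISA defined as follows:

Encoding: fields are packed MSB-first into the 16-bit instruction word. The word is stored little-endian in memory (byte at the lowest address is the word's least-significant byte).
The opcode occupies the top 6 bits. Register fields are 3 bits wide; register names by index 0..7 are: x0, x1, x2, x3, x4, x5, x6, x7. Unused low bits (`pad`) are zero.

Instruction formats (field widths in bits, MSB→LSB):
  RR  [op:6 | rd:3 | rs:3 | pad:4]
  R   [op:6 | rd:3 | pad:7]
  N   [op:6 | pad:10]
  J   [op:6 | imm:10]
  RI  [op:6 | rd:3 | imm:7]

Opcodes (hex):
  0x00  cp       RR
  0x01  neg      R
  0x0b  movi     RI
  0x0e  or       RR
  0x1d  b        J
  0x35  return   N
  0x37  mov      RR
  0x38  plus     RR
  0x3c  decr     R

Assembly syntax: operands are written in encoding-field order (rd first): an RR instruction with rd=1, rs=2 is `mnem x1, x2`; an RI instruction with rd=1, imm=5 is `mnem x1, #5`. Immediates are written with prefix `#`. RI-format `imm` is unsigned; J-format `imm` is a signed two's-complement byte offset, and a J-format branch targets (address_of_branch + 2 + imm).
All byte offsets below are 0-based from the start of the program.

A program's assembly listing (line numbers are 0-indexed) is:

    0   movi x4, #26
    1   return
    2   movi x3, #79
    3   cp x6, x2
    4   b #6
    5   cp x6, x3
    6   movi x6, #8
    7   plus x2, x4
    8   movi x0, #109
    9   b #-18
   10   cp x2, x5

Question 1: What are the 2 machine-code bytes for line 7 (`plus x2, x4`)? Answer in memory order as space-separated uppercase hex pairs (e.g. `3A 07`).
line 7 (plus): pack op=0x38:6|rd=2:3|rs=4:3|pad=0:4 = 0xe140; little→ 40 e1

40 E1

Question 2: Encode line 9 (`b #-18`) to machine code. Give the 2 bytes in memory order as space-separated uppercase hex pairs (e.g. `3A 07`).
line 9 (b): pack op=0x1d:6|imm=-18:10 = 0x77ee; little→ ee 77

EE 77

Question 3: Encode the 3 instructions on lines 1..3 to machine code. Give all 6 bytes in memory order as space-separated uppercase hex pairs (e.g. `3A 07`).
line 1 (return): pack op=0x35:6|pad=0:10 = 0xd400; little→ 00 d4
line 2 (movi): pack op=0xb:6|rd=3:3|imm=79:7 = 0x2dcf; little→ cf 2d
line 3 (cp): pack op=0x0:6|rd=6:3|rs=2:3|pad=0:4 = 0x0320; little→ 20 03

00 D4 CF 2D 20 03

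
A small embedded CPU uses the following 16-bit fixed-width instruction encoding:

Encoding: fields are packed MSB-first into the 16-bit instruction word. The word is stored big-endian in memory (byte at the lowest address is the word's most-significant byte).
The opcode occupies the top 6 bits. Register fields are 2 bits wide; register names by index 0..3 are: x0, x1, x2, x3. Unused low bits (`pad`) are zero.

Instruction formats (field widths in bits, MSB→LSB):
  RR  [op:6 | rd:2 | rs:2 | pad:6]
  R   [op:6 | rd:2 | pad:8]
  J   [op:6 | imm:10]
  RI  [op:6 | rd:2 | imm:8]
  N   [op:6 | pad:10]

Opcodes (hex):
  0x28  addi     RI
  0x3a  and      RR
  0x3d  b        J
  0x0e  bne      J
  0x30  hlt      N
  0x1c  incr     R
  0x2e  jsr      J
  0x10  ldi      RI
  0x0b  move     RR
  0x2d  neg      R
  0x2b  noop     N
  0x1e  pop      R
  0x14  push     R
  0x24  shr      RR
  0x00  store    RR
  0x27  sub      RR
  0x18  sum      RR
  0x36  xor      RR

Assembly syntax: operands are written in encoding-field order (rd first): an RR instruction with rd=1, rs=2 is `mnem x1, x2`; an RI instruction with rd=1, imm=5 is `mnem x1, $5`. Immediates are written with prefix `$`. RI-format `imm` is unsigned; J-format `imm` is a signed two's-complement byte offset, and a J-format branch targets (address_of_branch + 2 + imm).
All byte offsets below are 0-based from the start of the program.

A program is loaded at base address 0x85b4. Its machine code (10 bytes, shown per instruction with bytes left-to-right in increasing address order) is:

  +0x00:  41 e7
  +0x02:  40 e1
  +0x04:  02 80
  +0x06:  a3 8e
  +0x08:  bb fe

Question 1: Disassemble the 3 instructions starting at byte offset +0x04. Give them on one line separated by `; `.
off 0x04: read 02 80 as big → 0x0280
  op=0x0280>>10=0x0 ⇒ store (RR)
  rd@[9:8]=0x2 ⇒ x2
  rs@[7:6]=0x2 ⇒ x2
off 0x06: read a3 8e as big → 0xa38e
  op=0xa38e>>10=0x28 ⇒ addi (RI)
  rd@[9:8]=0x3 ⇒ x3
  imm@[7:0]=0x8e ⇒ $142
off 0x08: read bb fe as big → 0xbbfe
  op=0xbbfe>>10=0x2e ⇒ jsr (J)
  imm@[9:0]=0x3fe (s10→-2) ⇒ $-2

store x2, x2; addi x3, $142; jsr $-2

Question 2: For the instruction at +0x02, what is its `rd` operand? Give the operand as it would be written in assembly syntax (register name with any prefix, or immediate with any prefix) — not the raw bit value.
x0

[02] 40 e1 → 0x40e1
  op=0x40e1>>10=0x10 ⇒ ldi (RI)
  rd: (w>>8)&0x3=0x0 → x0
  imm: (w>>0)&0xff=0xe1 → $225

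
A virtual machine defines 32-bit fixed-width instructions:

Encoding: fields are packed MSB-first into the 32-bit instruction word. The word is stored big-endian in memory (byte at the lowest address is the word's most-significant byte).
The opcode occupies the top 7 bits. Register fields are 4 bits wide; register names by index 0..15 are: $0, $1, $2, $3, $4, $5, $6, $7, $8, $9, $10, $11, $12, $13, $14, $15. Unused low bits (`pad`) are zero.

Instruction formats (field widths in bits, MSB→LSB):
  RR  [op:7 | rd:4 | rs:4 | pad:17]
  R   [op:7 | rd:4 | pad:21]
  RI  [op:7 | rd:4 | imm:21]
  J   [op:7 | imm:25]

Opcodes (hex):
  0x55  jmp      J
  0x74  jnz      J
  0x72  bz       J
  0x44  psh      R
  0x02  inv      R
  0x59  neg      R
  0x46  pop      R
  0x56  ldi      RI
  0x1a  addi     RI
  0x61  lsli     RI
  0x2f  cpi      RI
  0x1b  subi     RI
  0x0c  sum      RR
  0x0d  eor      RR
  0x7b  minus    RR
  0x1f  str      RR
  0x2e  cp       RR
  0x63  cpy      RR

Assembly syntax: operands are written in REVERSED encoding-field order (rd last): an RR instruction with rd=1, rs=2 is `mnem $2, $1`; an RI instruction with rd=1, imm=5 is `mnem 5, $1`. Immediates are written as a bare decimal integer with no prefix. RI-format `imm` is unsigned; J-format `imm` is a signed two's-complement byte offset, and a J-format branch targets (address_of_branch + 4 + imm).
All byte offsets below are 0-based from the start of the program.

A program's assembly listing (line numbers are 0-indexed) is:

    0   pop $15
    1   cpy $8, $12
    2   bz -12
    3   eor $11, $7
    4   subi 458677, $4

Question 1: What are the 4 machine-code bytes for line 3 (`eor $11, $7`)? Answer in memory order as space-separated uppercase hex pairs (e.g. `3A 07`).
1A F6 00 00

L3: eor op=0xd:7|rd=7:4|rs=11:4|pad=0:17 ⇒ 0x1af60000 ⇒ big 1a f6 00 00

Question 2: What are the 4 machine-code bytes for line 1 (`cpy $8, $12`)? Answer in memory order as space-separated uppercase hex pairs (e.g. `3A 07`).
1. cpy fields op=0x63:7|rd=12:4|rs=8:4|pad=0:17 → word c7900000h → c7 90 00 00

C7 90 00 00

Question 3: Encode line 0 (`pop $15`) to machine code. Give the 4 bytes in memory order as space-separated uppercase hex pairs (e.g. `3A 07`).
8D E0 00 00

line 0 (pop): pack op=0x46:7|rd=15:4|pad=0:21 = 0x8de00000; big→ 8d e0 00 00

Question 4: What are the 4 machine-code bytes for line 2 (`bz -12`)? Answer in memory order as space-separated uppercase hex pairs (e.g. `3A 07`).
E5 FF FF F4

L2: bz op=0x72:7|imm=-12:25 ⇒ 0xe5fffff4 ⇒ big e5 ff ff f4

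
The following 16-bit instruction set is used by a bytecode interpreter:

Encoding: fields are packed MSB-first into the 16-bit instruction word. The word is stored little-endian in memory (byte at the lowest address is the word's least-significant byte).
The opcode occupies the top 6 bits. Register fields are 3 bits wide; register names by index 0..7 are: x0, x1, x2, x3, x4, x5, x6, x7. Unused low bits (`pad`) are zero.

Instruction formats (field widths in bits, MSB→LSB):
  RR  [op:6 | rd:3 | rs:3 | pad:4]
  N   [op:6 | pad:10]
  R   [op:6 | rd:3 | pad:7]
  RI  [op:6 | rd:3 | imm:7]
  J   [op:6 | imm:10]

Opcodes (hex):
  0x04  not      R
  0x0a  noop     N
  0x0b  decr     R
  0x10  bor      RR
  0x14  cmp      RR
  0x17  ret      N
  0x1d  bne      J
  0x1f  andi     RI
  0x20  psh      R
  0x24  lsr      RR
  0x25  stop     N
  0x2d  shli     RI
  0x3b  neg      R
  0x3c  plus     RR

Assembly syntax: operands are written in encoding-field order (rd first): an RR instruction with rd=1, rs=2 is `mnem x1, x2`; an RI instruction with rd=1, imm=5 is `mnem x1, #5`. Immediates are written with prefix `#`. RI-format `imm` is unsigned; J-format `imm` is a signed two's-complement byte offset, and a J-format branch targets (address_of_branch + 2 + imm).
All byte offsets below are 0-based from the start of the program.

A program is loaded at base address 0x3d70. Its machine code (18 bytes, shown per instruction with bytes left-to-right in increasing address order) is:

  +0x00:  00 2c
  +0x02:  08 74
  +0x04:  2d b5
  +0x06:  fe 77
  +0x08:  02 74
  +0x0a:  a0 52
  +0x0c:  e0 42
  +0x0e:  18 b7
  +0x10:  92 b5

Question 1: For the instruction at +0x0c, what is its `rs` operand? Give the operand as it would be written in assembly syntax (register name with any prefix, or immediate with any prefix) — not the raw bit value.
[0c] e0 42 → 0x42e0
  top 6b → 0x10 → bor [RR]
  rd: (w>>7)&0x7=0x5 → x5
  rs: (w>>4)&0x7=0x6 → x6

x6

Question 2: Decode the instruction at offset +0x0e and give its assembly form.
shli x6, #24

[0e] 18 b7 → 0xb718
  top 6b → 0x2d → shli [RI]
  rd: (w>>7)&0x7=0x6 → x6
  imm: (w>>0)&0x7f=0x18 → #24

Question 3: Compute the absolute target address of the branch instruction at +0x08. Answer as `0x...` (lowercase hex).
0x3d7c

+0x08: 02 74 ⇒ word 0x7402 (little)
  top 6b → 0x1d → bne [J]
  [9:0] imm=2 = #2
  target = base 0x3d70 + off 0x08 + 2 + imm 2 = 0x3d7c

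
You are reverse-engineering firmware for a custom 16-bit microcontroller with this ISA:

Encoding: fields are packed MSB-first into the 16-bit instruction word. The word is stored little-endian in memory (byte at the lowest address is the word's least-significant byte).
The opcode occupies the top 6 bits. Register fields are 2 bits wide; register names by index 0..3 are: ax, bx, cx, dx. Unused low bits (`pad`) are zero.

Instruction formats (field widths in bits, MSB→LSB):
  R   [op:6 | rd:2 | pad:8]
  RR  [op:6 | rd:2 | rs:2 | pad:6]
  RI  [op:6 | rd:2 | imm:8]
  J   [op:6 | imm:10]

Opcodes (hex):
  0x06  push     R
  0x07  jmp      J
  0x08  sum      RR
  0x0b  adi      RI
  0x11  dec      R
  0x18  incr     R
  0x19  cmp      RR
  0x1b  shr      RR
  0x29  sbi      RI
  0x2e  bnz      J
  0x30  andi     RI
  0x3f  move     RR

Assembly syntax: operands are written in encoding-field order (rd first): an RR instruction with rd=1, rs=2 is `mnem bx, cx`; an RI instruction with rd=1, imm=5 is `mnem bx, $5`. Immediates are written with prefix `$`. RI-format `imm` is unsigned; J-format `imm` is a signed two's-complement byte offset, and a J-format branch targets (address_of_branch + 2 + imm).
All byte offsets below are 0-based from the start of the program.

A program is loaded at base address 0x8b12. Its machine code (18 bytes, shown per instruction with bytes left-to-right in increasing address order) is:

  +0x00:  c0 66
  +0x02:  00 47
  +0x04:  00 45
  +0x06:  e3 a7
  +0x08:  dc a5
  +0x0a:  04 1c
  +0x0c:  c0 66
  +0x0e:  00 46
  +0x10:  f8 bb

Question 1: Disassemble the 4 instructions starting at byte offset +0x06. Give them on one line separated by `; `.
sbi dx, $227; sbi bx, $220; jmp $4; cmp cx, dx

off 0x06: read e3 a7 as little → 0xa7e3
  op=0xa7e3>>10=0x29 ⇒ sbi (RI)
  rd: (w>>8)&0x3=0x3 → dx
  imm: (w>>0)&0xff=0xe3 → $227
off 0x08: read dc a5 as little → 0xa5dc
  op=0xa5dc>>10=0x29 ⇒ sbi (RI)
  rd: (w>>8)&0x3=0x1 → bx
  imm: (w>>0)&0xff=0xdc → $220
off 0x0a: read 04 1c as little → 0x1c04
  op=0x1c04>>10=0x7 ⇒ jmp (J)
  imm: (w>>0)&0x3ff=0x4 → $4
off 0x0c: read c0 66 as little → 0x66c0
  op=0x66c0>>10=0x19 ⇒ cmp (RR)
  rd: (w>>8)&0x3=0x2 → cx
  rs: (w>>6)&0x3=0x3 → dx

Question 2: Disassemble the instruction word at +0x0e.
dec cx

+0x0e: 00 46 ⇒ word 0x4600 (little)
  top 6b → 0x11 → dec [R]
  rd@[9:8]=0x2 ⇒ cx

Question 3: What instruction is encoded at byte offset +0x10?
bnz $-8

[10] f8 bb → 0xbbf8
  top 6b → 0x2e → bnz [J]
  [9:0] imm=1016 (s10→-8) = $-8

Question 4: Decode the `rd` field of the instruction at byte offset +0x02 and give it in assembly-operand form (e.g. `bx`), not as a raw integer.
+0x02: 00 47 ⇒ word 0x4700 (little)
  top 6b → 0x11 → dec [R]
  rd: (w>>8)&0x3=0x3 → dx

dx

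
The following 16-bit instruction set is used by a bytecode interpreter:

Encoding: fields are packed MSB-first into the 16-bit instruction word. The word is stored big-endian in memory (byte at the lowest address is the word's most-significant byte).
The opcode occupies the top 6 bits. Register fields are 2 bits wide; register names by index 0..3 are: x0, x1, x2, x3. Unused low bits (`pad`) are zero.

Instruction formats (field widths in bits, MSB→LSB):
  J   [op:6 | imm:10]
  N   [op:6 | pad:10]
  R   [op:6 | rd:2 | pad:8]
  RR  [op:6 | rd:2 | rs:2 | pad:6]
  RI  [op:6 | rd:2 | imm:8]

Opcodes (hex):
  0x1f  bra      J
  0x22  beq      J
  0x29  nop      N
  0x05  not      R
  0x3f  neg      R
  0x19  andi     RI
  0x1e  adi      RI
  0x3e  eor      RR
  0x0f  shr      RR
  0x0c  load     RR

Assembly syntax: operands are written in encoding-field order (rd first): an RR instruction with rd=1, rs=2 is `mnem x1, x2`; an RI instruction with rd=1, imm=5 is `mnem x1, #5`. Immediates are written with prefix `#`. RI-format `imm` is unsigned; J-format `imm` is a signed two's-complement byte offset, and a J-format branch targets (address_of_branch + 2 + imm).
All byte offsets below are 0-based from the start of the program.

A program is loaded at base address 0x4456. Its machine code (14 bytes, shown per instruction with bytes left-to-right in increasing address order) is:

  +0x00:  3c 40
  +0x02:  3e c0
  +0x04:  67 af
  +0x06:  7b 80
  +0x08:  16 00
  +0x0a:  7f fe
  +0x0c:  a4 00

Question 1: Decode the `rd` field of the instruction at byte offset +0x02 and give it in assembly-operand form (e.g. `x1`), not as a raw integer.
[02] 3e c0 → 0x3ec0
  op=0x3ec0>>10=0xf ⇒ shr (RR)
  rd@[9:8]=0x2 ⇒ x2
  rs@[7:6]=0x3 ⇒ x3

x2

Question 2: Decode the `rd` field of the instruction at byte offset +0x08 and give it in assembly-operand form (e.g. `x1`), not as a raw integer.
x2

+0x08: 16 00 ⇒ word 0x1600 (big)
  op=0x1600>>10=0x5 ⇒ not (R)
  rd: (w>>8)&0x3=0x2 → x2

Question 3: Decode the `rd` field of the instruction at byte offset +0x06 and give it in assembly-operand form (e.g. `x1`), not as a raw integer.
off 0x06: read 7b 80 as big → 0x7b80
  op=0x7b80>>10=0x1e ⇒ adi (RI)
  rd@[9:8]=0x3 ⇒ x3
  imm@[7:0]=0x80 ⇒ #128

x3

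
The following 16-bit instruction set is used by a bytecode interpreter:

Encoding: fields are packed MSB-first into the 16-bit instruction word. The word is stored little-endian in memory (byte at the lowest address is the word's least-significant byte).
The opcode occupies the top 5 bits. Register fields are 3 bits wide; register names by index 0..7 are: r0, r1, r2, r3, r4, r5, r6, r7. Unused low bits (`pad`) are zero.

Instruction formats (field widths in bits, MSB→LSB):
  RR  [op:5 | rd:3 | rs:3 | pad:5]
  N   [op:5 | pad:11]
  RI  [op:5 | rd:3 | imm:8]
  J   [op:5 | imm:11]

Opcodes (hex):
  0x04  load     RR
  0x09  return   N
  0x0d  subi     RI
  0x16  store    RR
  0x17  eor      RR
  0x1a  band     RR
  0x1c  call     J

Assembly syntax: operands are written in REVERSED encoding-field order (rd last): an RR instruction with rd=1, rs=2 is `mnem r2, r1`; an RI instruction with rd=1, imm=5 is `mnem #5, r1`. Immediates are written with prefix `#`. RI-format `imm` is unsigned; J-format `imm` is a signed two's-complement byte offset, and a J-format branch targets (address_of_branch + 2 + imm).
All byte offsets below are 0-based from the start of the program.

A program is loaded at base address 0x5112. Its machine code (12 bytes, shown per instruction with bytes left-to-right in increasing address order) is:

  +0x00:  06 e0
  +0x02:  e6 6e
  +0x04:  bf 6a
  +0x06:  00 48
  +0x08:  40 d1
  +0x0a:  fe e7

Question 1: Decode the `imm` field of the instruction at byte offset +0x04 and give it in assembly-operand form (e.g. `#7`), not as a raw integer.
@+04  little-endian(bf 6a) = 0x6abf
  top 5b → 0xd → subi [RI]
  rd@[10:8]=0x2 ⇒ r2
  imm@[7:0]=0xbf ⇒ #191

#191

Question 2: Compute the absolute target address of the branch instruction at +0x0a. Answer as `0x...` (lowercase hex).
0x511c

+0x0a: fe e7 ⇒ word 0xe7fe (little)
  op=0xe7fe>>11=0x1c ⇒ call (J)
  imm: (w>>0)&0x7ff=0x7fe (s11→-2) → #-2
  target = base 0x5112 + off 0x0a + 2 + imm -2 = 0x511c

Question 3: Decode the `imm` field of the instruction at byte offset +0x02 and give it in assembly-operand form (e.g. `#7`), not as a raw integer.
#230

off 0x02: read e6 6e as little → 0x6ee6
  opcode bits[15:11]=0xd: subi/RI
  [10:8] rd=6 = r6
  [7:0] imm=230 = #230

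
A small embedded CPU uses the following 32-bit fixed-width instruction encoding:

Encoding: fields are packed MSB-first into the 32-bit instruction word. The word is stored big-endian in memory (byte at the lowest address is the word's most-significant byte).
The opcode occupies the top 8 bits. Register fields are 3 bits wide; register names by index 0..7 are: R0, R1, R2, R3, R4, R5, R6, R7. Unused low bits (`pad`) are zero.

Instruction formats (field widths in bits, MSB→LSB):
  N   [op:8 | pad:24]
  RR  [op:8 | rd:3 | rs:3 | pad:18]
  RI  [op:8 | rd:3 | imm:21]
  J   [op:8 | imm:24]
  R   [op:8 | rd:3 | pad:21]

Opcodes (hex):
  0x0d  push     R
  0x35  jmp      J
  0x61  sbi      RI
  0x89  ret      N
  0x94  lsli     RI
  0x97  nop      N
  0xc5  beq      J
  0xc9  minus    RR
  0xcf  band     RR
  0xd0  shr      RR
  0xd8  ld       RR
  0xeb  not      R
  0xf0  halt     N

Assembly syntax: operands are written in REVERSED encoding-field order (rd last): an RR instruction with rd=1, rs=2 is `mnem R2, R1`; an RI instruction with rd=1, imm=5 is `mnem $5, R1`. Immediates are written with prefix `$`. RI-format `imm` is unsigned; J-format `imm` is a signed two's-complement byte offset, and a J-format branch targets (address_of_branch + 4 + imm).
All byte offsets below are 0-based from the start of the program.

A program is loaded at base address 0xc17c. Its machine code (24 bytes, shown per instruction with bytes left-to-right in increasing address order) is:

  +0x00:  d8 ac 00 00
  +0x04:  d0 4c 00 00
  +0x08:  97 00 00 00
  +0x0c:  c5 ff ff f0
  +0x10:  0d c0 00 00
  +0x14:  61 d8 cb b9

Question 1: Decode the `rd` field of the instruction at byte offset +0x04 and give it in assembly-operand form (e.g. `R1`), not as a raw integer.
+0x04: d0 4c 00 00 ⇒ word 0xd04c0000 (big)
  op=0xd04c0000>>24=0xd0 ⇒ shr (RR)
  rd: (w>>21)&0x7=0x2 → R2
  rs: (w>>18)&0x7=0x3 → R3

R2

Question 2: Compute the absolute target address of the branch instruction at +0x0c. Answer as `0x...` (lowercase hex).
0xc17c

@+0c  big-endian(c5 ff ff f0) = 0xc5fffff0
  top 8b → 0xc5 → beq [J]
  imm: (w>>0)&0xffffff=0xfffff0 (s24→-16) → $-16
  target = base 0xc17c + off 0x0c + 4 + imm -16 = 0xc17c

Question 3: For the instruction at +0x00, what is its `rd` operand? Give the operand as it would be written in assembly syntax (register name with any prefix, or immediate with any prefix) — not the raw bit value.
+0x00: d8 ac 00 00 ⇒ word 0xd8ac0000 (big)
  top 8b → 0xd8 → ld [RR]
  [23:21] rd=5 = R5
  [20:18] rs=3 = R3

R5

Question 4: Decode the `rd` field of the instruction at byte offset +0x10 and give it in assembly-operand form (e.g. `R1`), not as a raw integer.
R6

@+10  big-endian(0d c0 00 00) = 0x0dc00000
  top 8b → 0xd → push [R]
  rd: (w>>21)&0x7=0x6 → R6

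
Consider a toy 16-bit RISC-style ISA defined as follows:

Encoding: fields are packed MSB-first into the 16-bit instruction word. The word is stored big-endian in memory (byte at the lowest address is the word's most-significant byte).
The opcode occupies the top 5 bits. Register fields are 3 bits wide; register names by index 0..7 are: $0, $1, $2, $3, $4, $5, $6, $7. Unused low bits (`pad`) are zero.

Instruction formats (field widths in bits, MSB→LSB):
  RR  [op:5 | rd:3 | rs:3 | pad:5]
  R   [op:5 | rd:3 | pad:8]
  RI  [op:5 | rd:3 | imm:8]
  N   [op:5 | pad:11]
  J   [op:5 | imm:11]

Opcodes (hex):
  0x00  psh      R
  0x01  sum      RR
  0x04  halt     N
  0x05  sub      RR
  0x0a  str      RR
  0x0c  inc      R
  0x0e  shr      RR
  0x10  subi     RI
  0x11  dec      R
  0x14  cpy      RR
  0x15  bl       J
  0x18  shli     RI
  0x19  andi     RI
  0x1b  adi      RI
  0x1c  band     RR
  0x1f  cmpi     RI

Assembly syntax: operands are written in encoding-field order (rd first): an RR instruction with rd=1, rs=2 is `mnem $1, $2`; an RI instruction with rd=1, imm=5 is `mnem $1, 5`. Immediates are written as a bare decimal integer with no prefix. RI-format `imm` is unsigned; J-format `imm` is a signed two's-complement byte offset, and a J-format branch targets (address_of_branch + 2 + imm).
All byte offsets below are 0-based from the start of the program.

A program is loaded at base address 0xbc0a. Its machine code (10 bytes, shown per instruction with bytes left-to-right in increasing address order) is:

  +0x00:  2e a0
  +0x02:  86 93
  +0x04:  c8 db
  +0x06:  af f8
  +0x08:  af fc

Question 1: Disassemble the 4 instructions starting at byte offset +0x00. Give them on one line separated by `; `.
sub $6, $5; subi $6, 147; andi $0, 219; bl -8

+0x00: 2e a0 ⇒ word 0x2ea0 (big)
  op=0x2ea0>>11=0x5 ⇒ sub (RR)
  rd@[10:8]=0x6 ⇒ $6
  rs@[7:5]=0x5 ⇒ $5
+0x02: 86 93 ⇒ word 0x8693 (big)
  op=0x8693>>11=0x10 ⇒ subi (RI)
  rd@[10:8]=0x6 ⇒ $6
  imm@[7:0]=0x93 ⇒ 147
+0x04: c8 db ⇒ word 0xc8db (big)
  op=0xc8db>>11=0x19 ⇒ andi (RI)
  rd@[10:8]=0x0 ⇒ $0
  imm@[7:0]=0xdb ⇒ 219
+0x06: af f8 ⇒ word 0xaff8 (big)
  op=0xaff8>>11=0x15 ⇒ bl (J)
  imm@[10:0]=0x7f8 (s11→-8) ⇒ -8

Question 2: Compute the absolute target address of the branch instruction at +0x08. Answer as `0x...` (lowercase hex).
0xbc10

[08] af fc → 0xaffc
  op=0xaffc>>11=0x15 ⇒ bl (J)
  imm: (w>>0)&0x7ff=0x7fc (s11→-4) → -4
  target = base 0xbc0a + off 0x08 + 2 + imm -4 = 0xbc10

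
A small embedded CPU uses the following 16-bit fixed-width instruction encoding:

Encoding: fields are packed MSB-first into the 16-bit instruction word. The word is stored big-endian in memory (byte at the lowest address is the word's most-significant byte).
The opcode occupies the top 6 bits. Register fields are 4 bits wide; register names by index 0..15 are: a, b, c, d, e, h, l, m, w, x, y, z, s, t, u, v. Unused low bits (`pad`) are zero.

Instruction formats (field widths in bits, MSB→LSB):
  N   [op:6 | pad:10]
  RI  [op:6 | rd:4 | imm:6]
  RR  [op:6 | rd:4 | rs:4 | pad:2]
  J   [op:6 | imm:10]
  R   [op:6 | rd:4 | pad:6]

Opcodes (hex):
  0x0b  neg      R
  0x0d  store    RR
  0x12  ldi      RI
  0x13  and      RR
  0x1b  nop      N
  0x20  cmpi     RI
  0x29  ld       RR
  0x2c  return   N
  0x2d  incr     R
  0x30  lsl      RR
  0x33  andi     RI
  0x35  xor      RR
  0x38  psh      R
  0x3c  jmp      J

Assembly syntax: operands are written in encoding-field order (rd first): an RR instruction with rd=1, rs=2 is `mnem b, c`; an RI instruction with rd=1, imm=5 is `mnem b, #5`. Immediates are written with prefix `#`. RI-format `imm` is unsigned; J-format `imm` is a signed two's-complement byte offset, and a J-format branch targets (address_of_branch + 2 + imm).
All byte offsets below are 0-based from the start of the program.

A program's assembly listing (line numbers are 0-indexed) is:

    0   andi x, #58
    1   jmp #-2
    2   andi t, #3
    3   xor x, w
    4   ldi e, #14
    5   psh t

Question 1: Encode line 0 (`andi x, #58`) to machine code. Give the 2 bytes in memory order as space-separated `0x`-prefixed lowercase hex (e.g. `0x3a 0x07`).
0xce 0x7a

0. andi fields op=0x33:6|rd=9:4|imm=58:6 → word ce7ah → ce 7a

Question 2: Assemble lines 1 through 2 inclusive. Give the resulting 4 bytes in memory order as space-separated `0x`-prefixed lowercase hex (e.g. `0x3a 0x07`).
0xf3 0xfe 0xcf 0x43

1. jmp fields op=0x3c:6|imm=-2:10 → word f3feh → f3 fe
2. andi fields op=0x33:6|rd=13:4|imm=3:6 → word cf43h → cf 43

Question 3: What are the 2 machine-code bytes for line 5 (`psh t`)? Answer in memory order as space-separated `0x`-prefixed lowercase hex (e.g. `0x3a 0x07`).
0xe3 0x40

5. psh fields op=0x38:6|rd=13:4|pad=0:6 → word e340h → e3 40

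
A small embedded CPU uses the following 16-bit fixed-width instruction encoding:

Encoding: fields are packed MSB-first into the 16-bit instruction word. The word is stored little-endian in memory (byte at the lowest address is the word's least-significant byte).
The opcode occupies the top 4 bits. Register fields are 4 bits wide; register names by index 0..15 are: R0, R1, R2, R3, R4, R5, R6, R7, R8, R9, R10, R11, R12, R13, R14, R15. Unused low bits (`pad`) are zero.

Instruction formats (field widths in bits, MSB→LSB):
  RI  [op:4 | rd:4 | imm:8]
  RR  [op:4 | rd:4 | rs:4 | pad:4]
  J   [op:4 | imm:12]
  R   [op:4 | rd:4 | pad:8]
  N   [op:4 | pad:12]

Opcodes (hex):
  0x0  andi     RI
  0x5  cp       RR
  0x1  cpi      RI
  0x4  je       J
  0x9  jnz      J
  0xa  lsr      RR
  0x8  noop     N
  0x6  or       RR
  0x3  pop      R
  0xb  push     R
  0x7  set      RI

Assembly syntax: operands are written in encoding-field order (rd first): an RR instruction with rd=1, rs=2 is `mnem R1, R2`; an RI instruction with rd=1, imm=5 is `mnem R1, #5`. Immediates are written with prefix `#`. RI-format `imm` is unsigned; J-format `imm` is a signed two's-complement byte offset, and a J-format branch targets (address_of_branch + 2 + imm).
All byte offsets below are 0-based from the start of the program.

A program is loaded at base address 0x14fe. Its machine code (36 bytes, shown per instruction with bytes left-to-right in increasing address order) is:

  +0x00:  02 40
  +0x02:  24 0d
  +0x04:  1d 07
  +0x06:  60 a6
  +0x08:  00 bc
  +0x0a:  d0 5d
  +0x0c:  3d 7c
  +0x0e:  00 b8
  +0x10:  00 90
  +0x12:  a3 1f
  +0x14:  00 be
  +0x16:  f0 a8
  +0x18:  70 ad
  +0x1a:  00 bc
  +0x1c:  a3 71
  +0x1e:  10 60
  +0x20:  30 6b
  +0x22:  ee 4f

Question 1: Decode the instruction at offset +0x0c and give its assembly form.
set R12, #61

+0x0c: 3d 7c ⇒ word 0x7c3d (little)
  opcode bits[15:12]=0x7: set/RI
  rd@[11:8]=0xc ⇒ R12
  imm@[7:0]=0x3d ⇒ #61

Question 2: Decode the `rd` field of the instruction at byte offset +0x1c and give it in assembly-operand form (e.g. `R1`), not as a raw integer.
@+1c  little-endian(a3 71) = 0x71a3
  op=0x71a3>>12=0x7 ⇒ set (RI)
  rd: (w>>8)&0xf=0x1 → R1
  imm: (w>>0)&0xff=0xa3 → #163

R1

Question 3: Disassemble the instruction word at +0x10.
+0x10: 00 90 ⇒ word 0x9000 (little)
  op=0x9000>>12=0x9 ⇒ jnz (J)
  imm: (w>>0)&0xfff=0x0 → #0

jnz #0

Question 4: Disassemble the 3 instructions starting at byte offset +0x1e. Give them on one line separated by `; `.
or R0, R1; or R11, R3; je #-18

+0x1e: 10 60 ⇒ word 0x6010 (little)
  opcode bits[15:12]=0x6: or/RR
  rd: (w>>8)&0xf=0x0 → R0
  rs: (w>>4)&0xf=0x1 → R1
+0x20: 30 6b ⇒ word 0x6b30 (little)
  opcode bits[15:12]=0x6: or/RR
  rd: (w>>8)&0xf=0xb → R11
  rs: (w>>4)&0xf=0x3 → R3
+0x22: ee 4f ⇒ word 0x4fee (little)
  opcode bits[15:12]=0x4: je/J
  imm: (w>>0)&0xfff=0xfee (s12→-18) → #-18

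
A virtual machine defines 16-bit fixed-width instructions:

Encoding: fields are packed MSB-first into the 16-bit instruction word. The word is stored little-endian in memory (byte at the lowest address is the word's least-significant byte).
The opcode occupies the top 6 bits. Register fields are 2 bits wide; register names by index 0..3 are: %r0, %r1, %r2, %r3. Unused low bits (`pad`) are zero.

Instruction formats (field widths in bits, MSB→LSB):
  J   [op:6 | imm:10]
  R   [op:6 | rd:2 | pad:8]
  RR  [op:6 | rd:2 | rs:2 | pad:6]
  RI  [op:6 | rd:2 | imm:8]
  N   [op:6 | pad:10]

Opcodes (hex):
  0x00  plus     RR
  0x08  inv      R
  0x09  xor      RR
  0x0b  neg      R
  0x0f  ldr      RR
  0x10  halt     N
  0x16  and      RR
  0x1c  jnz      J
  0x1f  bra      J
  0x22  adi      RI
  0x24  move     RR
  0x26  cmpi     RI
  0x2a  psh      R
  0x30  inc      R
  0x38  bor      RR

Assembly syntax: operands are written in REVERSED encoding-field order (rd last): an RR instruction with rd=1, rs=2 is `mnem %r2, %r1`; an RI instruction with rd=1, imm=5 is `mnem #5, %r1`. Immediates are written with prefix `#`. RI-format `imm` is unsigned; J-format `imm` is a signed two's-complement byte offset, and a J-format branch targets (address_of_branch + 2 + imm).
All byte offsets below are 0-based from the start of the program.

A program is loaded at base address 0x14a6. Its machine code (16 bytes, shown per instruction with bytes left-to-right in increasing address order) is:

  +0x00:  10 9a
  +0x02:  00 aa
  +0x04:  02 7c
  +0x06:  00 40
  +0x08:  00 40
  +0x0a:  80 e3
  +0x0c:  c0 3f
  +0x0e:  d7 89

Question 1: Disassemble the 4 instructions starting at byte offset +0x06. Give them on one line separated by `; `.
halt; halt; bor %r2, %r3; ldr %r3, %r3

off 0x06: read 00 40 as little → 0x4000
  op=0x4000>>10=0x10 ⇒ halt (N)
off 0x08: read 00 40 as little → 0x4000
  op=0x4000>>10=0x10 ⇒ halt (N)
off 0x0a: read 80 e3 as little → 0xe380
  op=0xe380>>10=0x38 ⇒ bor (RR)
  rd@[9:8]=0x3 ⇒ %r3
  rs@[7:6]=0x2 ⇒ %r2
off 0x0c: read c0 3f as little → 0x3fc0
  op=0x3fc0>>10=0xf ⇒ ldr (RR)
  rd@[9:8]=0x3 ⇒ %r3
  rs@[7:6]=0x3 ⇒ %r3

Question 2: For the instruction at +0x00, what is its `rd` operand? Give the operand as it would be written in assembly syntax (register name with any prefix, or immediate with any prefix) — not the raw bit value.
%r2

[00] 10 9a → 0x9a10
  opcode bits[15:10]=0x26: cmpi/RI
  rd@[9:8]=0x2 ⇒ %r2
  imm@[7:0]=0x10 ⇒ #16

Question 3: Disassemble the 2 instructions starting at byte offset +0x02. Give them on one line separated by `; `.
+0x02: 00 aa ⇒ word 0xaa00 (little)
  op=0xaa00>>10=0x2a ⇒ psh (R)
  rd: (w>>8)&0x3=0x2 → %r2
+0x04: 02 7c ⇒ word 0x7c02 (little)
  op=0x7c02>>10=0x1f ⇒ bra (J)
  imm: (w>>0)&0x3ff=0x2 → #2

psh %r2; bra #2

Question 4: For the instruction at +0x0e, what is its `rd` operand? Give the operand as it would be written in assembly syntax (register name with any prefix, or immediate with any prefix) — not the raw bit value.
off 0x0e: read d7 89 as little → 0x89d7
  top 6b → 0x22 → adi [RI]
  rd@[9:8]=0x1 ⇒ %r1
  imm@[7:0]=0xd7 ⇒ #215

%r1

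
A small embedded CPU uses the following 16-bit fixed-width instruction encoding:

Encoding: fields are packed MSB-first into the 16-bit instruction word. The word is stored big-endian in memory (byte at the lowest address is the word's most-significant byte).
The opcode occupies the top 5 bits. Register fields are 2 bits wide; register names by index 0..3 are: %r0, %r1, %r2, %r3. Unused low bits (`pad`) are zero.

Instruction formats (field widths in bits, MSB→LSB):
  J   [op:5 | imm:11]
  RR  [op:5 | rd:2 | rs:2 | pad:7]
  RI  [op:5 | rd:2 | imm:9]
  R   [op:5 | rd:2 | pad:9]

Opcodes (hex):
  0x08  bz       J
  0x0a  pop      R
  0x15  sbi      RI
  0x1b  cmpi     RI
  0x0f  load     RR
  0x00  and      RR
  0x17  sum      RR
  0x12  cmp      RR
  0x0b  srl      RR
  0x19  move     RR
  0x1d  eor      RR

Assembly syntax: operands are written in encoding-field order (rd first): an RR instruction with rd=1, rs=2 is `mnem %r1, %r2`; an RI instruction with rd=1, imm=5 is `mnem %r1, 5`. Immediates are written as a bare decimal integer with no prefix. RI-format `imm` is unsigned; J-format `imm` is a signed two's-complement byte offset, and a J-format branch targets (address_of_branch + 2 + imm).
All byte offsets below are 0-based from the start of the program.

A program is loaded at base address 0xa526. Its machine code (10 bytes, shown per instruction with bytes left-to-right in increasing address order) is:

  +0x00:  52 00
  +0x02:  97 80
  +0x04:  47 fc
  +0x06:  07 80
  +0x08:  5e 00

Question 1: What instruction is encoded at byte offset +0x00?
@+00  big-endian(52 00) = 0x5200
  opcode bits[15:11]=0xa: pop/R
  [10:9] rd=1 = %r1

pop %r1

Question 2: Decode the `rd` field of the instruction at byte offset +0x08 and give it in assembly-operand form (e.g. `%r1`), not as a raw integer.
%r3

[08] 5e 00 → 0x5e00
  top 5b → 0xb → srl [RR]
  rd: (w>>9)&0x3=0x3 → %r3
  rs: (w>>7)&0x3=0x0 → %r0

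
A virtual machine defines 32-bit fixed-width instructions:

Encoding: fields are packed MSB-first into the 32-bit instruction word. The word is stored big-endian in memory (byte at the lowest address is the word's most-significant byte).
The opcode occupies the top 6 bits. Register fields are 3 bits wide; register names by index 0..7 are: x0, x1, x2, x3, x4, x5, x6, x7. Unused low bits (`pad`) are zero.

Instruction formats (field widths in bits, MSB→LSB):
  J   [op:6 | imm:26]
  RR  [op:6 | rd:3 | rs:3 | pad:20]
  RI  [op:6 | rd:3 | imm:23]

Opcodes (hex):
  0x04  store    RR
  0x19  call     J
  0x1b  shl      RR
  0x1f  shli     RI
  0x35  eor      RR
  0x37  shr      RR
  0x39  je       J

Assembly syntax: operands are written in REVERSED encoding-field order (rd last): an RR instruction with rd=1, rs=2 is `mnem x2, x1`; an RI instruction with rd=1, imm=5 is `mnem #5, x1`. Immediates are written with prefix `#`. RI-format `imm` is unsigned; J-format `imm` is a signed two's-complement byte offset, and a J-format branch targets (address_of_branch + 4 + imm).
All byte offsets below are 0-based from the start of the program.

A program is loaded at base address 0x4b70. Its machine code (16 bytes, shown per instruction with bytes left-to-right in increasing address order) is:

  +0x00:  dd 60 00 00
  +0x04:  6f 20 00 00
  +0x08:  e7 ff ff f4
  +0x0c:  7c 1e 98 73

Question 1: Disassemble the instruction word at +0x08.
off 0x08: read e7 ff ff f4 as big → 0xe7fffff4
  opcode bits[31:26]=0x39: je/J
  [25:0] imm=67108852 (s26→-12) = #-12

je #-12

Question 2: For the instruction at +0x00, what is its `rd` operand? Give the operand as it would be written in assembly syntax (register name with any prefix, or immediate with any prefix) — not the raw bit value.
off 0x00: read dd 60 00 00 as big → 0xdd600000
  op=0xdd600000>>26=0x37 ⇒ shr (RR)
  rd: (w>>23)&0x7=0x2 → x2
  rs: (w>>20)&0x7=0x6 → x6

x2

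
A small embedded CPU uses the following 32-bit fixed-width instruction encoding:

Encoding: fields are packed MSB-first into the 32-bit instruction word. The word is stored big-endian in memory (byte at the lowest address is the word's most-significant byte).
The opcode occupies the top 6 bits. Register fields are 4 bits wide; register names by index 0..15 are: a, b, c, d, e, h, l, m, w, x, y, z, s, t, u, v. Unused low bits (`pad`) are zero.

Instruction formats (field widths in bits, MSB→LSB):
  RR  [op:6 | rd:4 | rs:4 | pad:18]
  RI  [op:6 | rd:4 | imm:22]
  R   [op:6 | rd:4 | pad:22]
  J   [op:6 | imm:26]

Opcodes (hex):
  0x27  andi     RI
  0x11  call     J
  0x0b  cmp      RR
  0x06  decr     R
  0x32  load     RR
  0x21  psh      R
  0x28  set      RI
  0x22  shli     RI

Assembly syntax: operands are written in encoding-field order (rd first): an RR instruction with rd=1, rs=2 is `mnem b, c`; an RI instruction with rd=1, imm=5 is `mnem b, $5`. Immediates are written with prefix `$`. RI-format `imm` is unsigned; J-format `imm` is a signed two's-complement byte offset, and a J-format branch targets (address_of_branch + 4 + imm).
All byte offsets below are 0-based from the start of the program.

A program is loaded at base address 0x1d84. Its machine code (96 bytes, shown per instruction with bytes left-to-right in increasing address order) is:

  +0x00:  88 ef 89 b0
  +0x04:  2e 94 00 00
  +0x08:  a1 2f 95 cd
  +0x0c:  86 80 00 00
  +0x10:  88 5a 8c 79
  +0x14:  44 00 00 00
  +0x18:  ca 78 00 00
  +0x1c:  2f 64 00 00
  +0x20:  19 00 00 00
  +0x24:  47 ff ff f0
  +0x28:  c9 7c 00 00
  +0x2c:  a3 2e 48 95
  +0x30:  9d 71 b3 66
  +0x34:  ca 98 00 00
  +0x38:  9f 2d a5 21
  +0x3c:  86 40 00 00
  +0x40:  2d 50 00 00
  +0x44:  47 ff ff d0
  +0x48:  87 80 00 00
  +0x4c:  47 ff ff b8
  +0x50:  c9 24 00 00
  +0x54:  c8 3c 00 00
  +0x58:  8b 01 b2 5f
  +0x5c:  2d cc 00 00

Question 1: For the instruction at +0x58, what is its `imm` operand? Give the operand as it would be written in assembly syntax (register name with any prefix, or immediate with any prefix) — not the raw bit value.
$111199

+0x58: 8b 01 b2 5f ⇒ word 0x8b01b25f (big)
  op=0x8b01b25f>>26=0x22 ⇒ shli (RI)
  [25:22] rd=12 = s
  [21:0] imm=111199 = $111199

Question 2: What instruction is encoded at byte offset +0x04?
+0x04: 2e 94 00 00 ⇒ word 0x2e940000 (big)
  op=0x2e940000>>26=0xb ⇒ cmp (RR)
  rd@[25:22]=0xa ⇒ y
  rs@[21:18]=0x5 ⇒ h

cmp y, h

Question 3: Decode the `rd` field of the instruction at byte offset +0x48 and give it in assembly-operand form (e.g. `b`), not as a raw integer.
+0x48: 87 80 00 00 ⇒ word 0x87800000 (big)
  top 6b → 0x21 → psh [R]
  rd: (w>>22)&0xf=0xe → u

u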